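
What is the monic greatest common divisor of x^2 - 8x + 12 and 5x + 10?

Apply the Euclidean algorithm:
  x^2 - 8x + 12 = ((1/5)x - 2)(5x + 10) + (32)
  5x + 10 = ((5/32)x + 5/16)(32) + (0)
The last nonzero remainder is the constant 32, so the polynomials are coprime and gcd = 1.

1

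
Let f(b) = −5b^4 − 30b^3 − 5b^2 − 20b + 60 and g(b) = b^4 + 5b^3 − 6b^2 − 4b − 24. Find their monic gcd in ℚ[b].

b^3 + 7b^2 + 8b + 12

By polynomial division,
  −5b^4 − 30b^3 − 5b^2 − 20b + 60 = (−5)(b^4 + 5b^3 − 6b^2 − 4b − 24) + (−5b^3 − 35b^2 − 40b − 60)
  b^4 + 5b^3 − 6b^2 − 4b − 24 = (−(1/5)b + 2/5)(−5b^3 − 35b^2 − 40b − 60) + (0)
Last nonzero remainder: −5b^3 − 35b^2 − 40b − 60. Dividing through by −5 gives the monic gcd b^3 + 7b^2 + 8b + 12.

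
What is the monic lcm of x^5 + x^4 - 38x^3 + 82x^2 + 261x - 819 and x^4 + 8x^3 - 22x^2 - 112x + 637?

x^6 + 8x^5 - 31x^4 - 184x^3 + 835x^2 + 1008x - 5733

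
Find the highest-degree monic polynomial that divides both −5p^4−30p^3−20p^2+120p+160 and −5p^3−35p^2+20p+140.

p^2−4

Euclidean algorithm in ℚ[p]:
  −5p^4−30p^3−20p^2+120p+160 = (p−1)(−5p^3−35p^2+20p+140) + (−75p^2+300)
  −5p^3−35p^2+20p+140 = ((1/15)p+7/15)(−75p^2+300) + (0)
Last nonzero remainder: −75p^2+300. Dividing through by −75 gives the monic gcd p^2−4.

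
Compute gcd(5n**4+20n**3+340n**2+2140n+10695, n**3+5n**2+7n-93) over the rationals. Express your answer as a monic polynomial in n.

By polynomial division,
  5n**4+20n**3+340n**2+2140n+10695 = (5n-5)(n**3+5n**2+7n-93) + (330n**2+2640n+10230)
  n**3+5n**2+7n-93 = ((1/330)n-1/110)(330n**2+2640n+10230) + (0)
Last nonzero remainder: 330n**2+2640n+10230. Dividing through by 330 gives the monic gcd n**2+8n+31.

n**2+8n+31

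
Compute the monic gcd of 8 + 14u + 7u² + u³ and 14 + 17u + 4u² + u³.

Apply the Euclidean algorithm:
  u³ + 7u² + 14u + 8 = (u³ + 4u² + 17u + 14) + (3u² - 3u - 6)
  u³ + 4u² + 17u + 14 = ((1/3)u + 5/3)(3u² - 3u - 6) + (24u + 24)
  3u² - 3u - 6 = ((1/8)u - 1/4)(24u + 24) + (0)
Last nonzero remainder: 24u + 24. Dividing through by 24 gives the monic gcd u + 1.

1 + u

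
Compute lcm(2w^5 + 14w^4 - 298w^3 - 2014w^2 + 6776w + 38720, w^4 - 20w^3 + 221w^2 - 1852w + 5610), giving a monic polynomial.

w^7 + 3w^6 - 75w^5 + 303w^4 - 7782w^3 - 96906w^2 + 268136w + 1974720

Repeated division with remainder:
  2w^5 + 14w^4 - 298w^3 - 2014w^2 + 6776w + 38720 = (2w + 54)(w^4 - 20w^3 + 221w^2 - 1852w + 5610) + (340w^3 - 10244w^2 + 95564w - 264220)
  w^4 - 20w^3 + 221w^2 - 1852w + 5610 = ((1/340)w + 861/28900)(340w^3 - 10244w^2 + 95564w - 264220) + ((1771011/7225)w^2 - (28336176/7225)w + 19481121/1445)
  340w^3 - 10244w^2 + 95564w - 264220 = ((2456500/1771011)w - 34708900/1771011)((1771011/7225)w^2 - (28336176/7225)w + 19481121/1445) + (0)
Last nonzero remainder: (1771011/7225)w^2 - (28336176/7225)w + 19481121/1445. Dividing through by 1771011/7225 gives the monic gcd w^2 - 16w + 55.
Then lcm(f, g) = f·g / gcd(f, g); expanding and making the result monic gives the answer.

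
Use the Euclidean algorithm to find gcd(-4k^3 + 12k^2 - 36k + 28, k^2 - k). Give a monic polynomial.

By polynomial division,
  -4k^3 + 12k^2 - 36k + 28 = (-4k + 8)(k^2 - k) + (-28k + 28)
  k^2 - k = (-(1/28)k)(-28k + 28) + (0)
Last nonzero remainder: -28k + 28. Dividing through by -28 gives the monic gcd k - 1.

k - 1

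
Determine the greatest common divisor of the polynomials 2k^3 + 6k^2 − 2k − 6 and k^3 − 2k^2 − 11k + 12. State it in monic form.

By polynomial division,
  2k^3 + 6k^2 − 2k − 6 = (2)(k^3 − 2k^2 − 11k + 12) + (10k^2 + 20k − 30)
  k^3 − 2k^2 − 11k + 12 = ((1/10)k − 2/5)(10k^2 + 20k − 30) + (0)
Last nonzero remainder: 10k^2 + 20k − 30. Dividing through by 10 gives the monic gcd k^2 + 2k − 3.

k^2 + 2k − 3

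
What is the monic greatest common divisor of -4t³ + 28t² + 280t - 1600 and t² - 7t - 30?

t - 10

Euclidean algorithm in ℚ[t]:
  -4t³ + 28t² + 280t - 1600 = (-4t)(t² - 7t - 30) + (160t - 1600)
  t² - 7t - 30 = ((1/160)t + 3/160)(160t - 1600) + (0)
Last nonzero remainder: 160t - 1600. Dividing through by 160 gives the monic gcd t - 10.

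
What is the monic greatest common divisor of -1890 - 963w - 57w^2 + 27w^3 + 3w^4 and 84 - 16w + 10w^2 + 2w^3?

Apply the Euclidean algorithm:
  3w^4 + 27w^3 - 57w^2 - 963w - 1890 = ((3/2)w + 6)(2w^3 + 10w^2 - 16w + 84) + (-93w^2 - 993w - 2394)
  2w^3 + 10w^2 - 16w + 84 = (-(2/93)w + 352/2883)(-93w^2 - 993w - 2394) + ((51660/961)w + 361620/961)
  -93w^2 - 993w - 2394 = (-(29791/17220)w - 18259/2870)((51660/961)w + 361620/961) + (0)
Last nonzero remainder: (51660/961)w + 361620/961. Dividing through by 51660/961 gives the monic gcd w + 7.

7 + w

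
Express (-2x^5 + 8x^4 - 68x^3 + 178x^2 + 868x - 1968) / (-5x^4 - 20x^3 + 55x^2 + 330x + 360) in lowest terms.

Euclidean algorithm in ℚ[x]:
  -2x^5 + 8x^4 - 68x^3 + 178x^2 + 868x - 1968 = ((2/5)x - 16/5)(-5x^4 - 20x^3 + 55x^2 + 330x + 360) + (-154x^3 + 222x^2 + 1780x - 816)
  -5x^4 - 20x^3 + 55x^2 + 330x + 360 = ((5/154)x + 2095/11858)(-154x^3 + 222x^2 + 1780x - 816) + (-(249100/5929)x^2 + (249100/5929)x + 2989200/5929)
  -154x^3 + 222x^2 + 1780x - 816 = ((456533/124550)x - 100793/62275)(-(249100/5929)x^2 + (249100/5929)x + 2989200/5929) + (0)
Last nonzero remainder: -(249100/5929)x^2 + (249100/5929)x + 2989200/5929. Dividing through by -249100/5929 gives the monic gcd x^2 - x - 12.
Cancel x^2 - x - 12 from numerator and denominator to get the reduced form.

(2x^3 - 6x^2 + 86x - 164)/(5x^2 + 25x + 30)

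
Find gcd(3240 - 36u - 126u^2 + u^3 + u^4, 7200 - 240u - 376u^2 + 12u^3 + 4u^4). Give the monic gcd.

-60 + 4u + u^2

Repeated division with remainder:
  u^4 + u^3 - 126u^2 - 36u + 3240 = (1/4)(4u^4 + 12u^3 - 376u^2 - 240u + 7200) + (-2u^3 - 32u^2 + 24u + 1440)
  4u^4 + 12u^3 - 376u^2 - 240u + 7200 = (-2u + 26)(-2u^3 - 32u^2 + 24u + 1440) + (504u^2 + 2016u - 30240)
  -2u^3 - 32u^2 + 24u + 1440 = (-(1/252)u - 1/21)(504u^2 + 2016u - 30240) + (0)
Last nonzero remainder: 504u^2 + 2016u - 30240. Dividing through by 504 gives the monic gcd u^2 + 4u - 60.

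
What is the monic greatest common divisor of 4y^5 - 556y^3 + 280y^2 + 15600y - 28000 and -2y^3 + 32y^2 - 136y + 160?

y^2 - 12y + 20

Apply the Euclidean algorithm:
  4y^5 - 556y^3 + 280y^2 + 15600y - 28000 = (-2y^2 - 32y - 98)(-2y^3 + 32y^2 - 136y + 160) + (-616y^2 + 7392y - 12320)
  -2y^3 + 32y^2 - 136y + 160 = ((1/308)y - 1/77)(-616y^2 + 7392y - 12320) + (0)
Last nonzero remainder: -616y^2 + 7392y - 12320. Dividing through by -616 gives the monic gcd y^2 - 12y + 20.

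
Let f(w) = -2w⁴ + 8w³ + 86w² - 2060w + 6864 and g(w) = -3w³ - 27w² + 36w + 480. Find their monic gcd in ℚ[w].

w - 4

Euclidean algorithm in ℚ[w]:
  -2w⁴ + 8w³ + 86w² - 2060w + 6864 = ((2/3)w - 26/3)(-3w³ - 27w² + 36w + 480) + (-172w² - 2068w + 11024)
  -3w³ - 27w² + 36w + 480 = ((3/172)w - 195/3698)(-172w² - 2068w + 11024) + (-(490590/1849)w + 1962360/1849)
  -172w² - 2068w + 11024 = ((159014/245295)w + 2547922/245295)(-(490590/1849)w + 1962360/1849) + (0)
Last nonzero remainder: -(490590/1849)w + 1962360/1849. Dividing through by -490590/1849 gives the monic gcd w - 4.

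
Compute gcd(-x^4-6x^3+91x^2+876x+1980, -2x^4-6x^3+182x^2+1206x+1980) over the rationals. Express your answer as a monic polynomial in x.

x^3-91x-330

Apply the Euclidean algorithm:
  -x^4-6x^3+91x^2+876x+1980 = (1/2)(-2x^4-6x^3+182x^2+1206x+1980) + (-3x^3+273x+990)
  -2x^4-6x^3+182x^2+1206x+1980 = ((2/3)x+2)(-3x^3+273x+990) + (0)
Last nonzero remainder: -3x^3+273x+990. Dividing through by -3 gives the monic gcd x^3-91x-330.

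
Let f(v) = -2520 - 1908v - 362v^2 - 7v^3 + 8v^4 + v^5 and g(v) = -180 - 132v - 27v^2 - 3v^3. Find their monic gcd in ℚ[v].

60 + 44v + 9v^2 + v^3

Repeated division with remainder:
  v^5 + 8v^4 - 7v^3 - 362v^2 - 1908v - 2520 = (-(1/3)v^2 + (1/3)v + 14)(-3v^3 - 27v^2 - 132v - 180) + (0)
Last nonzero remainder: -3v^3 - 27v^2 - 132v - 180. Dividing through by -3 gives the monic gcd v^3 + 9v^2 + 44v + 60.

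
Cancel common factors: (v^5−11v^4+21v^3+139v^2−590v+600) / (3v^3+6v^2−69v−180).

(v^3−10v^2+31v−30)/(3v+9)

By polynomial division,
  v^5−11v^4+21v^3+139v^2−590v+600 = ((1/3)v^2−(13/3)v+70/3)(3v^3+6v^2−69v−180) + (−240v^2+240v+4800)
  3v^3+6v^2−69v−180 = (−(1/80)v−3/80)(−240v^2+240v+4800) + (0)
Last nonzero remainder: −240v^2+240v+4800. Dividing through by −240 gives the monic gcd v^2−v−20.
Cancel v^2−v−20 from numerator and denominator to get the reduced form.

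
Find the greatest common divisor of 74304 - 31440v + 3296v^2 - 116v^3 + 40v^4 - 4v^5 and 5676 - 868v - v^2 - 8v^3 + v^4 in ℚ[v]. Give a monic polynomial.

Euclidean algorithm in ℚ[v]:
  -4v^5 + 40v^4 - 116v^3 + 3296v^2 - 31440v + 74304 = (-4v + 8)(v^4 - 8v^3 - v^2 - 868v + 5676) + (-56v^3 - 168v^2 - 1792v + 28896)
  v^4 - 8v^3 - v^2 - 868v + 5676 = (-(1/56)v + 11/56)(-56v^3 - 168v^2 - 1792v + 28896) + (0)
Last nonzero remainder: -56v^3 - 168v^2 - 1792v + 28896. Dividing through by -56 gives the monic gcd v^3 + 3v^2 + 32v - 516.

-516 + 32v + 3v^2 + v^3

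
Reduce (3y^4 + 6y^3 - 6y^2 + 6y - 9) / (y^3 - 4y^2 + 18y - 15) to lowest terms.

(3y^3 + 9y^2 + 3y + 9)/(y^2 - 3y + 15)

By polynomial division,
  3y^4 + 6y^3 - 6y^2 + 6y - 9 = (3y + 18)(y^3 - 4y^2 + 18y - 15) + (12y^2 - 273y + 261)
  y^3 - 4y^2 + 18y - 15 = ((1/12)y + 25/16)(12y^2 - 273y + 261) + ((6765/16)y - 6765/16)
  12y^2 - 273y + 261 = ((64/2255)y - 1392/2255)((6765/16)y - 6765/16) + (0)
Last nonzero remainder: (6765/16)y - 6765/16. Dividing through by 6765/16 gives the monic gcd y - 1.
Cancel y - 1 from numerator and denominator to get the reduced form.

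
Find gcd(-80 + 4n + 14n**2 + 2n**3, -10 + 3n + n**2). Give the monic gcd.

-10 + 3n + n**2

By polynomial division,
  2n**3 + 14n**2 + 4n - 80 = (2n + 8)(n**2 + 3n - 10) + (0)
The last nonzero remainder n**2 + 3n - 10 is already monic.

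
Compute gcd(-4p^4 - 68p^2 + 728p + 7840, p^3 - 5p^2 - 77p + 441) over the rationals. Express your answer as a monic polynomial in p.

p - 7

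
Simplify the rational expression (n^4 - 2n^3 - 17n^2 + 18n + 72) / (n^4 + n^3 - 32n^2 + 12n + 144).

(n + 3)/(n + 6)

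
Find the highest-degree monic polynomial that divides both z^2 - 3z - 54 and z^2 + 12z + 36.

z + 6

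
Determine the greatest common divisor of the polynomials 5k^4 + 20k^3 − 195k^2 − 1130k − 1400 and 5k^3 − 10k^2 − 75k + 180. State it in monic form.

Apply the Euclidean algorithm:
  5k^4 + 20k^3 − 195k^2 − 1130k − 1400 = (k + 6)(5k^3 − 10k^2 − 75k + 180) + (−60k^2 − 860k − 2480)
  5k^3 − 10k^2 − 75k + 180 = (−(1/12)k + 49/36)(−60k^2 − 860k − 2480) + ((8000/9)k + 32000/9)
  −60k^2 − 860k − 2480 = (−(27/400)k − 279/400)((8000/9)k + 32000/9) + (0)
Last nonzero remainder: (8000/9)k + 32000/9. Dividing through by 8000/9 gives the monic gcd k + 4.

k + 4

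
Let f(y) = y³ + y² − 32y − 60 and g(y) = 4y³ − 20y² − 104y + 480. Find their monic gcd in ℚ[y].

Euclidean algorithm in ℚ[y]:
  y³ + y² − 32y − 60 = (1/4)(4y³ − 20y² − 104y + 480) + (6y² − 6y − 180)
  4y³ − 20y² − 104y + 480 = ((2/3)y − 8/3)(6y² − 6y − 180) + (0)
Last nonzero remainder: 6y² − 6y − 180. Dividing through by 6 gives the monic gcd y² − y − 30.

y² − y − 30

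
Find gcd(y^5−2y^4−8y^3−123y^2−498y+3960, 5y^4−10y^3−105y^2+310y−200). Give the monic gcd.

y^2+y−20

Repeated division with remainder:
  y^5−2y^4−8y^3−123y^2−498y+3960 = ((1/5)y)(5y^4−10y^3−105y^2+310y−200) + (13y^3−185y^2−458y+3960)
  5y^4−10y^3−105y^2+310y−200 = ((5/13)y+795/169)(13y^3−185y^2−458y+3960) + ((159100/169)y^2+(159100/169)y−3182000/169)
  13y^3−185y^2−458y+3960 = ((2197/159100)y−16731/79550)((159100/169)y^2+(159100/169)y−3182000/169) + (0)
Last nonzero remainder: (159100/169)y^2+(159100/169)y−3182000/169. Dividing through by 159100/169 gives the monic gcd y^2+y−20.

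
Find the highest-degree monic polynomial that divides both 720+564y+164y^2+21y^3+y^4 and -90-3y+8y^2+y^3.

30+11y+y^2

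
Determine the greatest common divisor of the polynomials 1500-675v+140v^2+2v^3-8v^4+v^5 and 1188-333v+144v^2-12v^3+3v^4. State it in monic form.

By polynomial division,
  v^5-8v^4+2v^3+140v^2-675v+1500 = ((1/3)v-4/3)(3v^4-12v^3+144v^2-333v+1188) + (-62v^3+443v^2-1515v+3084)
  3v^4-12v^3+144v^2-333v+1188 = (-(3/62)v-585/3844)(-62v^3+443v^2-1515v+3084) + ((530901/3844)v^2-(1592703/3844)v+1592703/961)
  -62v^3+443v^2-1515v+3084 = (-(238328/530901)v+987908/530901)((530901/3844)v^2-(1592703/3844)v+1592703/961) + (0)
Last nonzero remainder: (530901/3844)v^2-(1592703/3844)v+1592703/961. Dividing through by 530901/3844 gives the monic gcd v^2-3v+12.

12-3v+v^2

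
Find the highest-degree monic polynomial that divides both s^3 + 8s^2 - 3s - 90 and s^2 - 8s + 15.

Euclidean algorithm in ℚ[s]:
  s^3 + 8s^2 - 3s - 90 = (s + 16)(s^2 - 8s + 15) + (110s - 330)
  s^2 - 8s + 15 = ((1/110)s - 1/22)(110s - 330) + (0)
Last nonzero remainder: 110s - 330. Dividing through by 110 gives the monic gcd s - 3.

s - 3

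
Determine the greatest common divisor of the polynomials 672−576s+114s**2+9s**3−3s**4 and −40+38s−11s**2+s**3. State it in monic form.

8−6s+s**2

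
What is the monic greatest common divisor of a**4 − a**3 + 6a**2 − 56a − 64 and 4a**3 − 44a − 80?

a − 4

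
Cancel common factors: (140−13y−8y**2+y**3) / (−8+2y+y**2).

By polynomial division,
  y**3−8y**2−13y+140 = (y−10)(y**2+2y−8) + (15y+60)
  y**2+2y−8 = ((1/15)y−2/15)(15y+60) + (0)
Last nonzero remainder: 15y+60. Dividing through by 15 gives the monic gcd y+4.
Cancel y+4 from numerator and denominator to get the reduced form.

(35−12y+y**2)/(−2+y)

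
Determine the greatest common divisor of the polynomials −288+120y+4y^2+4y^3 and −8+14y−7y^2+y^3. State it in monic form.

Apply the Euclidean algorithm:
  4y^3+4y^2+120y−288 = (4)(y^3−7y^2+14y−8) + (32y^2+64y−256)
  y^3−7y^2+14y−8 = ((1/32)y−9/32)(32y^2+64y−256) + (40y−80)
  32y^2+64y−256 = ((4/5)y+16/5)(40y−80) + (0)
Last nonzero remainder: 40y−80. Dividing through by 40 gives the monic gcd y−2.

−2+y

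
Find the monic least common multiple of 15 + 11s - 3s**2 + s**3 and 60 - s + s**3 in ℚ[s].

60 + 59s - s**2 + s**3 + s**4

By polynomial division,
  s**3 - 3s**2 + 11s + 15 = (s**3 - s + 60) + (-3s**2 + 12s - 45)
  s**3 - s + 60 = (-(1/3)s - 4/3)(-3s**2 + 12s - 45) + (0)
Last nonzero remainder: -3s**2 + 12s - 45. Dividing through by -3 gives the monic gcd s**2 - 4s + 15.
Then lcm(f, g) = f·g / gcd(f, g); expanding and making the result monic gives the answer.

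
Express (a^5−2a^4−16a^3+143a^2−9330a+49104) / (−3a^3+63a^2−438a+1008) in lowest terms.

(−a^3−12a^2−104a−1023)/(3a−21)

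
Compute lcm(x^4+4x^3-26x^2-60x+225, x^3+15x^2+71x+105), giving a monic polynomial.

x^6+14x^5+35x^4-236x^3-921x^2+990x+4725

By polynomial division,
  x^4+4x^3-26x^2-60x+225 = (x-11)(x^3+15x^2+71x+105) + (68x^2+616x+1380)
  x^3+15x^2+71x+105 = ((1/68)x+101/1156)(68x^2+616x+1380) + (-(900/289)x-4500/289)
  68x^2+616x+1380 = (-(4913/225)x-6647/75)(-(900/289)x-4500/289) + (0)
Last nonzero remainder: -(900/289)x-4500/289. Dividing through by -900/289 gives the monic gcd x+5.
Then lcm(f, g) = f·g / gcd(f, g); expanding and making the result monic gives the answer.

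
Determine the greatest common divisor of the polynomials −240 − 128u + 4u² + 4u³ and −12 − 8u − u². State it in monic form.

2 + u

Repeated division with remainder:
  4u³ + 4u² − 128u − 240 = (−4u + 28)(−u² − 8u − 12) + (48u + 96)
  −u² − 8u − 12 = (−(1/48)u − 1/8)(48u + 96) + (0)
Last nonzero remainder: 48u + 96. Dividing through by 48 gives the monic gcd u + 2.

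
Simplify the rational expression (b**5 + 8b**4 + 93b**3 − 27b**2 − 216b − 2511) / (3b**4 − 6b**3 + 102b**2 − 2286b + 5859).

(b**2 + 3b + 9)/(3b − 21)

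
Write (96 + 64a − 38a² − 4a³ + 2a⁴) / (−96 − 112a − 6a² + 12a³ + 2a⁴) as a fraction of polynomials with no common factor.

Repeated division with remainder:
  2a⁴ − 4a³ − 38a² + 64a + 96 = (2a⁴ + 12a³ − 6a² − 112a − 96) + (−16a³ − 32a² + 176a + 192)
  2a⁴ + 12a³ − 6a² − 112a − 96 = (−(1/8)a − 1/2)(−16a³ − 32a² + 176a + 192) + (0)
Last nonzero remainder: −16a³ − 32a² + 176a + 192. Dividing through by −16 gives the monic gcd a³ + 2a² − 11a − 12.
Cancel a³ + 2a² − 11a − 12 from numerator and denominator to get the reduced form.

(−4 + a)/(4 + a)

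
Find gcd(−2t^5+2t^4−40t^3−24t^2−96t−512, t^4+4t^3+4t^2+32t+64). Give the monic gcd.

By polynomial division,
  −2t^5+2t^4−40t^3−24t^2−96t−512 = (−2t+10)(t^4+4t^3+4t^2+32t+64) + (−72t^3−288t−1152)
  t^4+4t^3+4t^2+32t+64 = (−(1/72)t−1/18)(−72t^3−288t−1152) + (0)
Last nonzero remainder: −72t^3−288t−1152. Dividing through by −72 gives the monic gcd t^3+4t+16.

t^3+4t+16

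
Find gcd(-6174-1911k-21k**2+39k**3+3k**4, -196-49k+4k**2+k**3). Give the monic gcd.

Euclidean algorithm in ℚ[k]:
  3k**4+39k**3-21k**2-1911k-6174 = (3k+27)(k**3+4k**2-49k-196) + (18k**2-882)
  k**3+4k**2-49k-196 = ((1/18)k+2/9)(18k**2-882) + (0)
Last nonzero remainder: 18k**2-882. Dividing through by 18 gives the monic gcd k**2-49.

-49+k**2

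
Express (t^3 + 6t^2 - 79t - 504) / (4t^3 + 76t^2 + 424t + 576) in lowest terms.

Euclidean algorithm in ℚ[t]:
  t^3 + 6t^2 - 79t - 504 = (1/4)(4t^3 + 76t^2 + 424t + 576) + (-13t^2 - 185t - 648)
  4t^3 + 76t^2 + 424t + 576 = (-(4/13)t - 248/169)(-13t^2 - 185t - 648) + (-(7920/169)t - 63360/169)
  -13t^2 - 185t - 648 = ((2197/7920)t + 1521/880)(-(7920/169)t - 63360/169) + (0)
Last nonzero remainder: -(7920/169)t - 63360/169. Dividing through by -7920/169 gives the monic gcd t + 8.
Cancel t + 8 from numerator and denominator to get the reduced form.

(t^2 - 2t - 63)/(4t^2 + 44t + 72)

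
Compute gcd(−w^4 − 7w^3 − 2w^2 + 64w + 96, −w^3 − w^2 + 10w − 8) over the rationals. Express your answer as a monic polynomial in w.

w + 4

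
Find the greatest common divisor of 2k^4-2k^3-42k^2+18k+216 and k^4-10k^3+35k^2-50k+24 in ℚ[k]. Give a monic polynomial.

Apply the Euclidean algorithm:
  2k^4-2k^3-42k^2+18k+216 = (2)(k^4-10k^3+35k^2-50k+24) + (18k^3-112k^2+118k+168)
  k^4-10k^3+35k^2-50k+24 = ((1/18)k-17/81)(18k^3-112k^2+118k+168) + ((400/81)k^2-(2800/81)k+1600/27)
  18k^3-112k^2+118k+168 = ((729/200)k+567/200)((400/81)k^2-(2800/81)k+1600/27) + (0)
Last nonzero remainder: (400/81)k^2-(2800/81)k+1600/27. Dividing through by 400/81 gives the monic gcd k^2-7k+12.

k^2-7k+12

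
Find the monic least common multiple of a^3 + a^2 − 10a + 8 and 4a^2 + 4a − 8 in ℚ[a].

Euclidean algorithm in ℚ[a]:
  a^3 + a^2 − 10a + 8 = ((1/4)a)(4a^2 + 4a − 8) + (−8a + 8)
  4a^2 + 4a − 8 = (−(1/2)a − 1)(−8a + 8) + (0)
Last nonzero remainder: −8a + 8. Dividing through by −8 gives the monic gcd a − 1.
Then lcm(f, g) = f·g / gcd(f, g); expanding and making the result monic gives the answer.

a^4 + 3a^3 − 8a^2 − 12a + 16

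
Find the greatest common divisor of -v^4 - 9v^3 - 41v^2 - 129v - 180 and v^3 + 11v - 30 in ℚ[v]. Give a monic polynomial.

Euclidean algorithm in ℚ[v]:
  -v^4 - 9v^3 - 41v^2 - 129v - 180 = (-v - 9)(v^3 + 11v - 30) + (-30v^2 - 60v - 450)
  v^3 + 11v - 30 = (-(1/30)v + 1/15)(-30v^2 - 60v - 450) + (0)
Last nonzero remainder: -30v^2 - 60v - 450. Dividing through by -30 gives the monic gcd v^2 + 2v + 15.

v^2 + 2v + 15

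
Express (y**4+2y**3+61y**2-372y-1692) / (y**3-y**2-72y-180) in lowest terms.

(y**3-y**2+64y-564)/(y**2-4y-60)

Euclidean algorithm in ℚ[y]:
  y**4+2y**3+61y**2-372y-1692 = (y+3)(y**3-y**2-72y-180) + (136y**2+24y-1152)
  y**3-y**2-72y-180 = ((1/136)y-5/578)(136y**2+24y-1152) + (-(18300/289)y-54900/289)
  136y**2+24y-1152 = (-(9826/4575)y+9248/1525)(-(18300/289)y-54900/289) + (0)
Last nonzero remainder: -(18300/289)y-54900/289. Dividing through by -18300/289 gives the monic gcd y+3.
Cancel y+3 from numerator and denominator to get the reduced form.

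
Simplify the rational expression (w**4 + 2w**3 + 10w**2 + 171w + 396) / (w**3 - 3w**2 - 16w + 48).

(w**3 - 2w**2 + 18w + 99)/(w**2 - 7w + 12)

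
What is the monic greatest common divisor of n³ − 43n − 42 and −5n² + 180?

n + 6

Apply the Euclidean algorithm:
  n³ − 43n − 42 = (−(1/5)n)(−5n² + 180) + (−7n − 42)
  −5n² + 180 = ((5/7)n − 30/7)(−7n − 42) + (0)
Last nonzero remainder: −7n − 42. Dividing through by −7 gives the monic gcd n + 6.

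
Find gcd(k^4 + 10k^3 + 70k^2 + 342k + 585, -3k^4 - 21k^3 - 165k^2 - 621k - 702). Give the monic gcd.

k^3 + 5k^2 + 45k + 117

Euclidean algorithm in ℚ[k]:
  k^4 + 10k^3 + 70k^2 + 342k + 585 = (-1/3)(-3k^4 - 21k^3 - 165k^2 - 621k - 702) + (3k^3 + 15k^2 + 135k + 351)
  -3k^4 - 21k^3 - 165k^2 - 621k - 702 = (-k - 2)(3k^3 + 15k^2 + 135k + 351) + (0)
Last nonzero remainder: 3k^3 + 15k^2 + 135k + 351. Dividing through by 3 gives the monic gcd k^3 + 5k^2 + 45k + 117.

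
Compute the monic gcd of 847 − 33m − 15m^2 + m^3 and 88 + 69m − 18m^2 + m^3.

−11 + m

By polynomial division,
  m^3 − 15m^2 − 33m + 847 = (m^3 − 18m^2 + 69m + 88) + (3m^2 − 102m + 759)
  m^3 − 18m^2 + 69m + 88 = ((1/3)m + 16/3)(3m^2 − 102m + 759) + (360m − 3960)
  3m^2 − 102m + 759 = ((1/120)m − 23/120)(360m − 3960) + (0)
Last nonzero remainder: 360m − 3960. Dividing through by 360 gives the monic gcd m − 11.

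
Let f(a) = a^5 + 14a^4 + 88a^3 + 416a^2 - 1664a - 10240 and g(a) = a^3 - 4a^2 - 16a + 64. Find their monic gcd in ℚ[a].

a^2 - 16

Apply the Euclidean algorithm:
  a^5 + 14a^4 + 88a^3 + 416a^2 - 1664a - 10240 = (a^2 + 18a + 176)(a^3 - 4a^2 - 16a + 64) + (1344a^2 - 21504)
  a^3 - 4a^2 - 16a + 64 = ((1/1344)a - 1/336)(1344a^2 - 21504) + (0)
Last nonzero remainder: 1344a^2 - 21504. Dividing through by 1344 gives the monic gcd a^2 - 16.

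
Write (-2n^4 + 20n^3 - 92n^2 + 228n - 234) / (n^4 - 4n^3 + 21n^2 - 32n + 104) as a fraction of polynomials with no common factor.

By polynomial division,
  -2n^4 + 20n^3 - 92n^2 + 228n - 234 = (-2)(n^4 - 4n^3 + 21n^2 - 32n + 104) + (12n^3 - 50n^2 + 164n - 26)
  n^4 - 4n^3 + 21n^2 - 32n + 104 = ((1/12)n + 1/72)(12n^3 - 50n^2 + 164n - 26) + ((289/36)n^2 - (289/9)n + 3757/36)
  12n^3 - 50n^2 + 164n - 26 = ((432/289)n - 72/289)((289/36)n^2 - (289/9)n + 3757/36) + (0)
Last nonzero remainder: (289/36)n^2 - (289/9)n + 3757/36. Dividing through by 289/36 gives the monic gcd n^2 - 4n + 13.
Cancel n^2 - 4n + 13 from numerator and denominator to get the reduced form.

(-2n^2 + 12n - 18)/(n^2 + 8)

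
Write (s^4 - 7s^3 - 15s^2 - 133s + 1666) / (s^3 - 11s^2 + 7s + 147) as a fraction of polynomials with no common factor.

(s^2 + 7s + 34)/(s + 3)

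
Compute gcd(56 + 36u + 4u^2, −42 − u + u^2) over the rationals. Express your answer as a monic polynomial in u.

Repeated division with remainder:
  4u^2 + 36u + 56 = (4)(u^2 − u − 42) + (40u + 224)
  u^2 − u − 42 = ((1/40)u − 33/200)(40u + 224) + (−126/25)
  40u + 224 = (−(500/63)u − 400/9)(−126/25) + (0)
The last nonzero remainder is the constant −126/25, so the polynomials are coprime and gcd = 1.

1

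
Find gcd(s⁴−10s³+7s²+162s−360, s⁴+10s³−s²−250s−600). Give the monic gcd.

s²−s−20

By polynomial division,
  s⁴−10s³+7s²+162s−360 = (s⁴+10s³−s²−250s−600) + (−20s³+8s²+412s+240)
  s⁴+10s³−s²−250s−600 = (−(1/20)s−13/25)(−20s³+8s²+412s+240) + ((594/25)s²−(594/25)s−2376/5)
  −20s³+8s²+412s+240 = (−(250/297)s−50/99)((594/25)s²−(594/25)s−2376/5) + (0)
Last nonzero remainder: (594/25)s²−(594/25)s−2376/5. Dividing through by 594/25 gives the monic gcd s²−s−20.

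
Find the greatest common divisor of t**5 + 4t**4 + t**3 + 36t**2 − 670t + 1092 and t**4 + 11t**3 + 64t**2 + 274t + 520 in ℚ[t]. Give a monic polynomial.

Repeated division with remainder:
  t**5 + 4t**4 + t**3 + 36t**2 − 670t + 1092 = (t − 7)(t**4 + 11t**3 + 64t**2 + 274t + 520) + (14t**3 + 210t**2 + 728t + 4732)
  t**4 + 11t**3 + 64t**2 + 274t + 520 = ((1/14)t − 2/7)(14t**3 + 210t**2 + 728t + 4732) + (72t**2 + 144t + 1872)
  14t**3 + 210t**2 + 728t + 4732 = ((7/36)t + 91/36)(72t**2 + 144t + 1872) + (0)
Last nonzero remainder: 72t**2 + 144t + 1872. Dividing through by 72 gives the monic gcd t**2 + 2t + 26.

t**2 + 2t + 26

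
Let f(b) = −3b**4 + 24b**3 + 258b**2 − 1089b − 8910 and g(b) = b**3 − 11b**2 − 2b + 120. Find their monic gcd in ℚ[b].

b − 10

By polynomial division,
  −3b**4 + 24b**3 + 258b**2 − 1089b − 8910 = (−3b − 9)(b**3 − 11b**2 − 2b + 120) + (153b**2 − 747b − 7830)
  b**3 − 11b**2 − 2b + 120 = ((1/153)b − 104/2601)(153b**2 − 747b − 7830) + ((5580/289)b − 55800/289)
  153b**2 − 747b − 7830 = ((4913/620)b + 25143/620)((5580/289)b − 55800/289) + (0)
Last nonzero remainder: (5580/289)b − 55800/289. Dividing through by 5580/289 gives the monic gcd b − 10.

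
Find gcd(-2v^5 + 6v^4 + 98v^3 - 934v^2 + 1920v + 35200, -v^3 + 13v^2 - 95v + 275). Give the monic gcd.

v^2 - 8v + 55

Apply the Euclidean algorithm:
  -2v^5 + 6v^4 + 98v^3 - 934v^2 + 1920v + 35200 = (2v^2 + 20v - 28)(-v^3 + 13v^2 - 95v + 275) + (780v^2 - 6240v + 42900)
  -v^3 + 13v^2 - 95v + 275 = (-(1/780)v + 1/156)(780v^2 - 6240v + 42900) + (0)
Last nonzero remainder: 780v^2 - 6240v + 42900. Dividing through by 780 gives the monic gcd v^2 - 8v + 55.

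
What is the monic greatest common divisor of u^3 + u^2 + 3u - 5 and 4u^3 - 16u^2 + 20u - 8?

u - 1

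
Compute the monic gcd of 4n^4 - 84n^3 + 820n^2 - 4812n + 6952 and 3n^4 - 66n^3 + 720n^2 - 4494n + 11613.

n^2 - 8n + 79

Apply the Euclidean algorithm:
  4n^4 - 84n^3 + 820n^2 - 4812n + 6952 = (4/3)(3n^4 - 66n^3 + 720n^2 - 4494n + 11613) + (4n^3 - 140n^2 + 1180n - 8532)
  3n^4 - 66n^3 + 720n^2 - 4494n + 11613 = ((3/4)n + 39/4)(4n^3 - 140n^2 + 1180n - 8532) + (1200n^2 - 9600n + 94800)
  4n^3 - 140n^2 + 1180n - 8532 = ((1/300)n - 9/100)(1200n^2 - 9600n + 94800) + (0)
Last nonzero remainder: 1200n^2 - 9600n + 94800. Dividing through by 1200 gives the monic gcd n^2 - 8n + 79.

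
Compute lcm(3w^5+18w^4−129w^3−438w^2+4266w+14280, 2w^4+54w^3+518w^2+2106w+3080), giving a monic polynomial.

w^6+17w^5+23w^4−619w^3−184w^2+20402w+52360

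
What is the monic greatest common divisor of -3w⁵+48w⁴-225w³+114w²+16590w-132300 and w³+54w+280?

By polynomial division,
  -3w⁵+48w⁴-225w³+114w²+16590w-132300 = (-3w²+48w-63)(w³+54w+280) + (-1638w²+6552w-114660)
  w³+54w+280 = (-(1/1638)w-2/819)(-1638w²+6552w-114660) + (0)
Last nonzero remainder: -1638w²+6552w-114660. Dividing through by -1638 gives the monic gcd w²-4w+70.

w²-4w+70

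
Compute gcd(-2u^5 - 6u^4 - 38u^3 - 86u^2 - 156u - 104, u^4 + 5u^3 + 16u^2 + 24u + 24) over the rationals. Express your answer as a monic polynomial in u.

u^2 + 2u + 4

Repeated division with remainder:
  -2u^5 - 6u^4 - 38u^3 - 86u^2 - 156u - 104 = (-2u + 4)(u^4 + 5u^3 + 16u^2 + 24u + 24) + (-26u^3 - 102u^2 - 204u - 200)
  u^4 + 5u^3 + 16u^2 + 24u + 24 = (-(1/26)u - 7/169)(-26u^3 - 102u^2 - 204u - 200) + ((664/169)u^2 + (1328/169)u + 2656/169)
  -26u^3 - 102u^2 - 204u - 200 = (-(2197/332)u - 4225/332)((664/169)u^2 + (1328/169)u + 2656/169) + (0)
Last nonzero remainder: (664/169)u^2 + (1328/169)u + 2656/169. Dividing through by 664/169 gives the monic gcd u^2 + 2u + 4.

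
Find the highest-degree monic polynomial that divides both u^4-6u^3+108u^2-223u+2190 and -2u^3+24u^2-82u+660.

Euclidean algorithm in ℚ[u]:
  u^4-6u^3+108u^2-223u+2190 = (-(1/2)u-3)(-2u^3+24u^2-82u+660) + (139u^2-139u+4170)
  -2u^3+24u^2-82u+660 = (-(2/139)u+22/139)(139u^2-139u+4170) + (0)
Last nonzero remainder: 139u^2-139u+4170. Dividing through by 139 gives the monic gcd u^2-u+30.

u^2-u+30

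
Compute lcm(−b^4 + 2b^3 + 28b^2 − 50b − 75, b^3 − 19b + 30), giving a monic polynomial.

By polynomial division,
  −b^4 + 2b^3 + 28b^2 − 50b − 75 = (−b + 2)(b^3 − 19b + 30) + (9b^2 + 18b − 135)
  b^3 − 19b + 30 = ((1/9)b − 2/9)(9b^2 + 18b − 135) + (0)
Last nonzero remainder: 9b^2 + 18b − 135. Dividing through by 9 gives the monic gcd b^2 + 2b − 15.
Then lcm(f, g) = f·g / gcd(f, g); expanding and making the result monic gives the answer.

b^5 − 4b^4 − 24b^3 + 106b^2 − 25b − 150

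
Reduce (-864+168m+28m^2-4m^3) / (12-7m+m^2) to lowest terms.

(216+12m-4m^2)/(-3+m)

By polynomial division,
  -4m^3+28m^2+168m-864 = (-4m)(m^2-7m+12) + (216m-864)
  m^2-7m+12 = ((1/216)m-1/72)(216m-864) + (0)
Last nonzero remainder: 216m-864. Dividing through by 216 gives the monic gcd m-4.
Cancel m-4 from numerator and denominator to get the reduced form.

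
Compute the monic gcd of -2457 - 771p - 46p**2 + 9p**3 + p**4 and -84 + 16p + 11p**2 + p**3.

7 + p

Repeated division with remainder:
  p**4 + 9p**3 - 46p**2 - 771p - 2457 = (p - 2)(p**3 + 11p**2 + 16p - 84) + (-40p**2 - 655p - 2625)
  p**3 + 11p**2 + 16p - 84 = (-(1/40)p + 43/320)(-40p**2 - 655p - 2625) + ((2457/64)p + 17199/64)
  -40p**2 - 655p - 2625 = (-(2560/2457)p - 8000/819)((2457/64)p + 17199/64) + (0)
Last nonzero remainder: (2457/64)p + 17199/64. Dividing through by 2457/64 gives the monic gcd p + 7.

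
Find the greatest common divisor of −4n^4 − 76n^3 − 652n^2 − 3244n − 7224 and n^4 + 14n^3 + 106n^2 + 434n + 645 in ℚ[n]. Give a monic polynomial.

Euclidean algorithm in ℚ[n]:
  −4n^4 − 76n^3 − 652n^2 − 3244n − 7224 = (−4)(n^4 + 14n^3 + 106n^2 + 434n + 645) + (−20n^3 − 228n^2 − 1508n − 4644)
  n^4 + 14n^3 + 106n^2 + 434n + 645 = (−(1/20)n − 13/100)(−20n^3 − 228n^2 − 1508n − 4644) + ((24/25)n^2 + (144/25)n + 1032/25)
  −20n^3 − 228n^2 − 1508n − 4644 = (−(125/6)n − 225/2)((24/25)n^2 + (144/25)n + 1032/25) + (0)
Last nonzero remainder: (24/25)n^2 + (144/25)n + 1032/25. Dividing through by 24/25 gives the monic gcd n^2 + 6n + 43.

n^2 + 6n + 43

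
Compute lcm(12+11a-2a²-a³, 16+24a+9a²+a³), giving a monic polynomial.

-48-56a-3a²+6a³+a⁴

By polynomial division,
  -a³-2a²+11a+12 = (-1)(a³+9a²+24a+16) + (7a²+35a+28)
  a³+9a²+24a+16 = ((1/7)a+4/7)(7a²+35a+28) + (0)
Last nonzero remainder: 7a²+35a+28. Dividing through by 7 gives the monic gcd a²+5a+4.
Then lcm(f, g) = f·g / gcd(f, g); expanding and making the result monic gives the answer.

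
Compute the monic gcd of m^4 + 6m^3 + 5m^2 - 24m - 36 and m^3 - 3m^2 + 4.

Euclidean algorithm in ℚ[m]:
  m^4 + 6m^3 + 5m^2 - 24m - 36 = (m + 9)(m^3 - 3m^2 + 4) + (32m^2 - 28m - 72)
  m^3 - 3m^2 + 4 = ((1/32)m - 17/256)(32m^2 - 28m - 72) + ((25/64)m - 25/32)
  32m^2 - 28m - 72 = ((2048/25)m + 2304/25)((25/64)m - 25/32) + (0)
Last nonzero remainder: (25/64)m - 25/32. Dividing through by 25/64 gives the monic gcd m - 2.

m - 2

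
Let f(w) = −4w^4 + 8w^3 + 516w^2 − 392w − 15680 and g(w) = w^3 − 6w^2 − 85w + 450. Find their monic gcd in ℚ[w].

w − 10

Repeated division with remainder:
  −4w^4 + 8w^3 + 516w^2 − 392w − 15680 = (−4w − 16)(w^3 − 6w^2 − 85w + 450) + (80w^2 + 48w − 8480)
  w^3 − 6w^2 − 85w + 450 = ((1/80)w − 33/400)(80w^2 + 48w − 8480) + ((624/25)w − 1248/5)
  80w^2 + 48w − 8480 = ((125/39)w + 1325/39)((624/25)w − 1248/5) + (0)
Last nonzero remainder: (624/25)w − 1248/5. Dividing through by 624/25 gives the monic gcd w − 10.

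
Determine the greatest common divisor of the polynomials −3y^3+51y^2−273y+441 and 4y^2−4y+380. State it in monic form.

1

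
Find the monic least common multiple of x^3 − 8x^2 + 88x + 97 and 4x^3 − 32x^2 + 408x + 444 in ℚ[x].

x^5 − 17x^4 + 271x^3 − 1583x^2 + 8895x + 10767

By polynomial division,
  x^3 − 8x^2 + 88x + 97 = (1/4)(4x^3 − 32x^2 + 408x + 444) + (−14x − 14)
  4x^3 − 32x^2 + 408x + 444 = (−(2/7)x^2 + (18/7)x − 222/7)(−14x − 14) + (0)
Last nonzero remainder: −14x − 14. Dividing through by −14 gives the monic gcd x + 1.
Then lcm(f, g) = f·g / gcd(f, g); expanding and making the result monic gives the answer.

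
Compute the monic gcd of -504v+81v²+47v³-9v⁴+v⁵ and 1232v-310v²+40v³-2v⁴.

56v-9v²+v³

Repeated division with remainder:
  v⁵-9v⁴+47v³+81v²-504v = (-(1/2)v-11/2)(-2v⁴+40v³-310v²+1232v) + (112v³-1008v²+6272v)
  -2v⁴+40v³-310v²+1232v = (-(1/56)v+11/56)(112v³-1008v²+6272v) + (0)
Last nonzero remainder: 112v³-1008v²+6272v. Dividing through by 112 gives the monic gcd v³-9v²+56v.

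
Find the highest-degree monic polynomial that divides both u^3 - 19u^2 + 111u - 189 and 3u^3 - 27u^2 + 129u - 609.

Repeated division with remainder:
  u^3 - 19u^2 + 111u - 189 = (1/3)(3u^3 - 27u^2 + 129u - 609) + (-10u^2 + 68u + 14)
  3u^3 - 27u^2 + 129u - 609 = (-(3/10)u + 33/50)(-10u^2 + 68u + 14) + ((2208/25)u - 15456/25)
  -10u^2 + 68u + 14 = (-(125/1104)u - 25/1104)((2208/25)u - 15456/25) + (0)
Last nonzero remainder: (2208/25)u - 15456/25. Dividing through by 2208/25 gives the monic gcd u - 7.

u - 7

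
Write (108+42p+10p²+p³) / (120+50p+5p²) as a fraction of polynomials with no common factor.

(18+4p+p²)/(20+5p)

Repeated division with remainder:
  p³+10p²+42p+108 = ((1/5)p)(5p²+50p+120) + (18p+108)
  5p²+50p+120 = ((5/18)p+10/9)(18p+108) + (0)
Last nonzero remainder: 18p+108. Dividing through by 18 gives the monic gcd p+6.
Cancel p+6 from numerator and denominator to get the reduced form.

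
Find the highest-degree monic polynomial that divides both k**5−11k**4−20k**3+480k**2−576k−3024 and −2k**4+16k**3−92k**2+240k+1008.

k**2−4k−12

Apply the Euclidean algorithm:
  k**5−11k**4−20k**3+480k**2−576k−3024 = (−(1/2)k+3/2)(−2k**4+16k**3−92k**2+240k+1008) + (−90k**3+738k**2−432k−4536)
  −2k**4+16k**3−92k**2+240k+1008 = ((1/45)k+1/225)(−90k**3+738k**2−432k−4536) + (−(2142/25)k**2+(8568/25)k+25704/25)
  −90k**3+738k**2−432k−4536 = ((125/119)k−75/17)(−(2142/25)k**2+(8568/25)k+25704/25) + (0)
Last nonzero remainder: −(2142/25)k**2+(8568/25)k+25704/25. Dividing through by −2142/25 gives the monic gcd k**2−4k−12.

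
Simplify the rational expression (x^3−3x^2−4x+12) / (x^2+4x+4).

(x^2−5x+6)/(x+2)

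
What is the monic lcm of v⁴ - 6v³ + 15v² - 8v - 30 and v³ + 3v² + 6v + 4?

Repeated division with remainder:
  v⁴ - 6v³ + 15v² - 8v - 30 = (v - 9)(v³ + 3v² + 6v + 4) + (36v² + 42v + 6)
  v³ + 3v² + 6v + 4 = ((1/36)v + 11/216)(36v² + 42v + 6) + ((133/36)v + 133/36)
  36v² + 42v + 6 = ((1296/133)v + 216/133)((133/36)v + 133/36) + (0)
Last nonzero remainder: (133/36)v + 133/36. Dividing through by 133/36 gives the monic gcd v + 1.
Then lcm(f, g) = f·g / gcd(f, g); expanding and making the result monic gives the answer.

v⁶ - 4v⁵ + 7v⁴ - 2v³ + 14v² - 92v - 120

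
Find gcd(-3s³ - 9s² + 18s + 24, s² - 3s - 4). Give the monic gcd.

By polynomial division,
  -3s³ - 9s² + 18s + 24 = (-3s - 18)(s² - 3s - 4) + (-48s - 48)
  s² - 3s - 4 = (-(1/48)s + 1/12)(-48s - 48) + (0)
Last nonzero remainder: -48s - 48. Dividing through by -48 gives the monic gcd s + 1.

s + 1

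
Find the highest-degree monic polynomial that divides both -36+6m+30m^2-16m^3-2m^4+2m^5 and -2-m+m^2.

-2-m+m^2

Repeated division with remainder:
  2m^5-2m^4-16m^3+30m^2+6m-36 = (2m^3-12m+18)(m^2-m-2) + (0)
The last nonzero remainder m^2-m-2 is already monic.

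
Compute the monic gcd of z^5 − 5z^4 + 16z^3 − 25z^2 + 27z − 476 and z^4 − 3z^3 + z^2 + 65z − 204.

z^2 − 4z + 17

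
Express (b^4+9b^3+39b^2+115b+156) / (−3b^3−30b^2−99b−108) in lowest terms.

(−b^2−2b−13)/(3b+9)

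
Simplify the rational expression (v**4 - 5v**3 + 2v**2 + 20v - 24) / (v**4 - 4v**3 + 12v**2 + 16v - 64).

(v**2 - 5v + 6)/(v**2 - 4v + 16)

Repeated division with remainder:
  v**4 - 5v**3 + 2v**2 + 20v - 24 = (v**4 - 4v**3 + 12v**2 + 16v - 64) + (-v**3 - 10v**2 + 4v + 40)
  v**4 - 4v**3 + 12v**2 + 16v - 64 = (-v + 14)(-v**3 - 10v**2 + 4v + 40) + (156v**2 - 624)
  -v**3 - 10v**2 + 4v + 40 = (-(1/156)v - 5/78)(156v**2 - 624) + (0)
Last nonzero remainder: 156v**2 - 624. Dividing through by 156 gives the monic gcd v**2 - 4.
Cancel v**2 - 4 from numerator and denominator to get the reduced form.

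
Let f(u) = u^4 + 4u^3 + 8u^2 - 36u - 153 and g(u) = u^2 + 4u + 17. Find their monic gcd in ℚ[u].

u^2 + 4u + 17

Euclidean algorithm in ℚ[u]:
  u^4 + 4u^3 + 8u^2 - 36u - 153 = (u^2 - 9)(u^2 + 4u + 17) + (0)
The last nonzero remainder u^2 + 4u + 17 is already monic.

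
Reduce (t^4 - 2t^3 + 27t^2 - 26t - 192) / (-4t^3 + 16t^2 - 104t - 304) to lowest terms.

By polynomial division,
  t^4 - 2t^3 + 27t^2 - 26t - 192 = (-(1/4)t - 1/2)(-4t^3 + 16t^2 - 104t - 304) + (9t^2 - 154t - 344)
  -4t^3 + 16t^2 - 104t - 304 = (-(4/9)t - 472/81)(9t^2 - 154t - 344) + (-(93496/81)t - 186992/81)
  9t^2 - 154t - 344 = (-(729/93496)t + 3483/23374)(-(93496/81)t - 186992/81) + (0)
Last nonzero remainder: -(93496/81)t - 186992/81. Dividing through by -93496/81 gives the monic gcd t + 2.
Cancel t + 2 from numerator and denominator to get the reduced form.

(-t^3 + 4t^2 - 35t + 96)/(4t^2 - 24t + 152)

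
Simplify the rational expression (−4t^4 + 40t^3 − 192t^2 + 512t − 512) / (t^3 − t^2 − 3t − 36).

(−4t^3 + 24t^2 − 96t + 128)/(t^2 + 3t + 9)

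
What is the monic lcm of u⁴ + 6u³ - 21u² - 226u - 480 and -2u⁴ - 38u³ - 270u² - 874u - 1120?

u⁵ + 13u⁴ + 21u³ - 373u² - 2062u - 3360

By polynomial division,
  u⁴ + 6u³ - 21u² - 226u - 480 = (-1/2)(-2u⁴ - 38u³ - 270u² - 874u - 1120) + (-13u³ - 156u² - 663u - 1040)
  -2u⁴ - 38u³ - 270u² - 874u - 1120 = ((2/13)u + 14/13)(-13u³ - 156u² - 663u - 1040) + (0)
Last nonzero remainder: -13u³ - 156u² - 663u - 1040. Dividing through by -13 gives the monic gcd u³ + 12u² + 51u + 80.
Then lcm(f, g) = f·g / gcd(f, g); expanding and making the result monic gives the answer.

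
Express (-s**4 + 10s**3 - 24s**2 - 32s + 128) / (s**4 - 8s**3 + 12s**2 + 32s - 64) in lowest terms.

Euclidean algorithm in ℚ[s]:
  -s**4 + 10s**3 - 24s**2 - 32s + 128 = (-1)(s**4 - 8s**3 + 12s**2 + 32s - 64) + (2s**3 - 12s**2 + 64)
  s**4 - 8s**3 + 12s**2 + 32s - 64 = ((1/2)s - 1)(2s**3 - 12s**2 + 64) + (0)
Last nonzero remainder: 2s**3 - 12s**2 + 64. Dividing through by 2 gives the monic gcd s**3 - 6s**2 + 32.
Cancel s**3 - 6s**2 + 32 from numerator and denominator to get the reduced form.

(-s + 4)/(s - 2)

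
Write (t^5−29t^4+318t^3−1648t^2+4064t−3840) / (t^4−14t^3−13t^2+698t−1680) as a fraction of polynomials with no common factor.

(t^2−8t+16)/(t+7)

Euclidean algorithm in ℚ[t]:
  t^5−29t^4+318t^3−1648t^2+4064t−3840 = (t−15)(t^4−14t^3−13t^2+698t−1680) + (121t^3−2541t^2+16214t−29040)
  t^4−14t^3−13t^2+698t−1680 = ((1/121)t+7/121)(121t^3−2541t^2+16214t−29040) + (0)
Last nonzero remainder: 121t^3−2541t^2+16214t−29040. Dividing through by 121 gives the monic gcd t^3−21t^2+134t−240.
Cancel t^3−21t^2+134t−240 from numerator and denominator to get the reduced form.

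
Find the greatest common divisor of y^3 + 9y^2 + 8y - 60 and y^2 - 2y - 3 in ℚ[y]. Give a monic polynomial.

Euclidean algorithm in ℚ[y]:
  y^3 + 9y^2 + 8y - 60 = (y + 11)(y^2 - 2y - 3) + (33y - 27)
  y^2 - 2y - 3 = ((1/33)y - 13/363)(33y - 27) + (-480/121)
  33y - 27 = (-(1331/160)y + 1089/160)(-480/121) + (0)
The last nonzero remainder is the constant -480/121, so the polynomials are coprime and gcd = 1.

1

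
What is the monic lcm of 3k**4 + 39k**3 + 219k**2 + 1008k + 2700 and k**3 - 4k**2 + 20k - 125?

k**5 + 8k**4 + 8k**3 - 29k**2 - 780k - 4500

Repeated division with remainder:
  3k**4 + 39k**3 + 219k**2 + 1008k + 2700 = (3k + 51)(k**3 - 4k**2 + 20k - 125) + (363k**2 + 363k + 9075)
  k**3 - 4k**2 + 20k - 125 = ((1/363)k - 5/363)(363k**2 + 363k + 9075) + (0)
Last nonzero remainder: 363k**2 + 363k + 9075. Dividing through by 363 gives the monic gcd k**2 + k + 25.
Then lcm(f, g) = f·g / gcd(f, g); expanding and making the result monic gives the answer.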